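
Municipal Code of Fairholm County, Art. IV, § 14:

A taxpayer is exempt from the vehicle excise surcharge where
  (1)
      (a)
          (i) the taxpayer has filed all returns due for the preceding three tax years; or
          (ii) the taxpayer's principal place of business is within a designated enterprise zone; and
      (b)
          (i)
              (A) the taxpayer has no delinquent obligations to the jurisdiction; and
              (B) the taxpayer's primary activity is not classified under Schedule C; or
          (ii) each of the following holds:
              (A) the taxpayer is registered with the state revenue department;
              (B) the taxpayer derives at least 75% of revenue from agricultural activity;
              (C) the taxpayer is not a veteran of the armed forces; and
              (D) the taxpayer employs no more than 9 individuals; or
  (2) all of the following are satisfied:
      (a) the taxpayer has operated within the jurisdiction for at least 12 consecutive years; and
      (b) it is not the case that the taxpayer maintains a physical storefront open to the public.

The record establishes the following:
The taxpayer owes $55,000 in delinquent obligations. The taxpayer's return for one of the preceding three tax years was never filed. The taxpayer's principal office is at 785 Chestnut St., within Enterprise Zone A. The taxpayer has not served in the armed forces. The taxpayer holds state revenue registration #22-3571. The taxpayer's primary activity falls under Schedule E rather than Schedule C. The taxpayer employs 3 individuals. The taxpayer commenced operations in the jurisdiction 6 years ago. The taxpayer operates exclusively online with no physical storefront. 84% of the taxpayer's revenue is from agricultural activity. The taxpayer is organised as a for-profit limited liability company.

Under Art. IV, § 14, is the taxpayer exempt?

Yes — exempt.

(i) returns current — fails.
(ii) in enterprise zone — holds.
(a): F OR T → true.
(A) no delinquency — fails.
(B) not (Schedule C activity) — met.
(i) = F AND T = false.
(A) state-registered — met.
(B) ≥75% agricultural — met.
(C) not (veteran) — satisfied.
(D) ≤ 9 employees — satisfied.
(ii) = T AND T AND T AND T = true.
(b) = F OR T = true.
So (1) is satisfied (T AND T).
(a) ≥ 12 yrs in jurisdiction — fails.
(b) not (has storefront) — met.
So (2) is not satisfied (F AND T).
Overall: T OR F → true.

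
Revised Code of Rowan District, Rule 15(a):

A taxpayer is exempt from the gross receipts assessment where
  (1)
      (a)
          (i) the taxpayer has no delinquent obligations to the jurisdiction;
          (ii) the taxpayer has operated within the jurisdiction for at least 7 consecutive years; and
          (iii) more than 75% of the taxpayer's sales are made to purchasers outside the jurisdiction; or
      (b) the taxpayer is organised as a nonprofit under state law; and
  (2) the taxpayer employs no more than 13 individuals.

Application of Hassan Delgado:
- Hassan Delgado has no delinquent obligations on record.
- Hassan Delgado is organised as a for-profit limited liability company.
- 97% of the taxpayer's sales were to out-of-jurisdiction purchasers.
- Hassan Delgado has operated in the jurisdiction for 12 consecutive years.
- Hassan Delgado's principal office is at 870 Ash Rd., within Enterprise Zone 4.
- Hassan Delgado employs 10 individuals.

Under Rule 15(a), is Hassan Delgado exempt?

(i) no delinquency — holds.
(ii) ≥ 7 yrs in jurisdiction — satisfied.
(iii) >75% out-of-jur. sales — met.
(a) = T AND T AND T = true.
(b) nonprofit — fails.
(1): T OR F → true.
(2) ≤ 13 employees — holds.
Overall: T AND T → true.

Yes — exempt.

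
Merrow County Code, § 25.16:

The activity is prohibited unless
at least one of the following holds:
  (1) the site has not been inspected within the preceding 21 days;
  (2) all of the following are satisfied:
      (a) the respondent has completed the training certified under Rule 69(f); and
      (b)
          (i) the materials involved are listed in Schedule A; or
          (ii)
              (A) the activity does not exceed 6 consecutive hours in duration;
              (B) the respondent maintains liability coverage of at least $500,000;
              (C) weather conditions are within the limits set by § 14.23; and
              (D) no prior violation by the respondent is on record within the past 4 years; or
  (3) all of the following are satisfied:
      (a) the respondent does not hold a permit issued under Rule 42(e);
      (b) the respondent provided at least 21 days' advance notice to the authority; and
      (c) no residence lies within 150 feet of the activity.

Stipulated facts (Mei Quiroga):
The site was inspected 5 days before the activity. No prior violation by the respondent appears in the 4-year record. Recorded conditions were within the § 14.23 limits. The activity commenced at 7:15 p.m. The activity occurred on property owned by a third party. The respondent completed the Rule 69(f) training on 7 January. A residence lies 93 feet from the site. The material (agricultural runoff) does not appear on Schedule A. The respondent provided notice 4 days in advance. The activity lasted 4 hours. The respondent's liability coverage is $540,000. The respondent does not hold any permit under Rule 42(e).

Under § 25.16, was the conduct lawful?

Yes — lawful.

(1) not (site inspected) — fails.
(a) training certified — met.
(i) Schedule A material — fails.
(A) ≤ 6 hrs duration — satisfied.
(B) coverage ≥ $500,000 — met.
(C) weather ok — satisfied.
(D) no prior violation — met.
So (ii) is satisfied (T AND T AND T AND T).
(b): F OR T → true.
(2): T AND T → true.
(a) not (holds permit) — satisfied.
(b) ≥21 days' notice — not satisfied.
(c) no residence in 150 ft — not met.
(3): T AND F AND F → false.
Overall: F OR T OR F → true.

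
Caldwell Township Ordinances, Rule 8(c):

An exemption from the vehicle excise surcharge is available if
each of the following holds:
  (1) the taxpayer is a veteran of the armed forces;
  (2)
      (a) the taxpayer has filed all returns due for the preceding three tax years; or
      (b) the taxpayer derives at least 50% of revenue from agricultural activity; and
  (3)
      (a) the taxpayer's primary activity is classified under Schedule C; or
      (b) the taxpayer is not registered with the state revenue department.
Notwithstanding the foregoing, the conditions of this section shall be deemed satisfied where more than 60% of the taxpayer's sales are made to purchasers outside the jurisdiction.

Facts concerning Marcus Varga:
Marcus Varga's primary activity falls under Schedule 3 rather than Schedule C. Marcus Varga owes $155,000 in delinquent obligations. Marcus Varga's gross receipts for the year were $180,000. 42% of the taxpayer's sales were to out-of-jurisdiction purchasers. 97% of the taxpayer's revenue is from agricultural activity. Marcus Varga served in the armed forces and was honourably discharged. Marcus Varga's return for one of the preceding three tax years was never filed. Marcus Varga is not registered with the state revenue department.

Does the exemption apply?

Yes — exempt.

(1) veteran — holds.
(a) returns current — not met.
(b) ≥50% agricultural — satisfied.
(2) = F OR T = true.
(a) Schedule C activity — not met.
(b) not (state-registered) — satisfied.
(3) = F OR T = true.
So Overall is satisfied (T AND T AND T).
Exception (>60% out-of-jur. sales) — not satisfied.
Result: main true OR exception false → true.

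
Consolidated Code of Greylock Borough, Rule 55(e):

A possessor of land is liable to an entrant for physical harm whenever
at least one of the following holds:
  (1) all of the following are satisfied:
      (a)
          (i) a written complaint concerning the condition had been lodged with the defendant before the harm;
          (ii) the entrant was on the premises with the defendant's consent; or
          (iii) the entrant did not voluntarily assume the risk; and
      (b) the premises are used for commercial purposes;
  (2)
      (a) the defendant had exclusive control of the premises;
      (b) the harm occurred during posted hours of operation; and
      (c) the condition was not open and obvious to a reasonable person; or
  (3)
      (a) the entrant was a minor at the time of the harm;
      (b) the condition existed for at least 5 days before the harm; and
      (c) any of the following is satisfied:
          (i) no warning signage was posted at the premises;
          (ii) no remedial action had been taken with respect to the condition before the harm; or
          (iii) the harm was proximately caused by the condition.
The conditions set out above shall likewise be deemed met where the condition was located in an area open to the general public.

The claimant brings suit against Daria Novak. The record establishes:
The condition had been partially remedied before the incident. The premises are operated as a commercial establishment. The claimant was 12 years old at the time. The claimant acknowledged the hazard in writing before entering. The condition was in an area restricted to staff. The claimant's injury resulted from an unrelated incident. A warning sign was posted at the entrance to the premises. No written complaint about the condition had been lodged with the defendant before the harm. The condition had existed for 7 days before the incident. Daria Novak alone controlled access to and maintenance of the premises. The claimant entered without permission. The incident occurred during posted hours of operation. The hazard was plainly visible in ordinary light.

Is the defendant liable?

(i) complaint lodged — not met.
(ii) consent to enter — not satisfied.
(iii) no assumed risk — not met.
(a): F OR F OR F → false.
(b) commercial use — holds.
(1) = F AND T = false.
(a) exclusive control — holds.
(b) during posted hours — holds.
(c) not open/obvious — not satisfied.
(2) = T AND T AND F = false.
(a) entrant a minor — met.
(b) condition ≥5 days old — satisfied.
(i) no signage posted — not met.
(ii) no remedial action — fails.
(iii) proximate cause — not met.
So (c) is not satisfied (F OR F OR F).
(3) = T AND T AND F = false.
So Overall is not satisfied (F OR F OR F).
Exception (public area) — not satisfied.
Result: main false OR exception false → false.

No — not liable.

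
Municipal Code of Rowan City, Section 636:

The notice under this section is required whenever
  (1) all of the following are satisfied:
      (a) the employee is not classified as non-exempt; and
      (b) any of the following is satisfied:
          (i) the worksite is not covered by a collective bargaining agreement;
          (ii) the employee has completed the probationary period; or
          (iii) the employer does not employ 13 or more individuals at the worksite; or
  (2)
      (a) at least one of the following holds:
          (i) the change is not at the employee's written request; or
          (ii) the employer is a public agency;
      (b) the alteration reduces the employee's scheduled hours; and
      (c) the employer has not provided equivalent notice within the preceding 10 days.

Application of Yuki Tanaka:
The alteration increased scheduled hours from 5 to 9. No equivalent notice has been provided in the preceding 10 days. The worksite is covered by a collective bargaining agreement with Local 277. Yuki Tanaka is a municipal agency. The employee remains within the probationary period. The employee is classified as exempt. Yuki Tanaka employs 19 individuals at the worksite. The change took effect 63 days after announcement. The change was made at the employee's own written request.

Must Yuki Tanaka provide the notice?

No — not required.

(a) not (non-exempt) — met.
(i) no CBA — not satisfied.
(ii) past probation — not met.
(iii) not (≥ 13 at site) — not satisfied.
(b) = F OR F OR F = false.
So (1) is not satisfied (T AND F).
(i) not employee-requested — not satisfied.
(ii) public agency — met.
(a) = F OR T = true.
(b) hours reduced — not met.
(c) no recent notice — holds.
(2): T AND F AND T → false.
Overall: F OR F → false.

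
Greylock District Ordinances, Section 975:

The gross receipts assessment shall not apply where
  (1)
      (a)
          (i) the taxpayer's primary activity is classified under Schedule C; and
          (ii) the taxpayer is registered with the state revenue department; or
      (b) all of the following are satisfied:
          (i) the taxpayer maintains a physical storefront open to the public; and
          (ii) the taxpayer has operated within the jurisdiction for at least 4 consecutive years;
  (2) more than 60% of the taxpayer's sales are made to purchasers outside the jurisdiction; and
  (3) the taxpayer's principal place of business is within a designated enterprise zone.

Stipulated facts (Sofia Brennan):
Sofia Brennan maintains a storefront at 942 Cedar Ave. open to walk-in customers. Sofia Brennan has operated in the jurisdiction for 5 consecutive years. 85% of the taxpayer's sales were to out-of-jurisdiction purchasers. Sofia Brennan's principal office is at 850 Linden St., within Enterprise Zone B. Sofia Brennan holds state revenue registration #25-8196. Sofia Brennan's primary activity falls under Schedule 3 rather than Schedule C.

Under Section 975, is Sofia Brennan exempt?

(i) Schedule C activity — not satisfied.
(ii) state-registered — satisfied.
(a): F AND T → false.
(i) has storefront — holds.
(ii) ≥ 4 yrs in jurisdiction — met.
(b): T AND T → true.
So (1) is satisfied (F OR T).
(2) >60% out-of-jur. sales — met.
(3) in enterprise zone — holds.
Overall = T AND T AND T = true.

Yes — exempt.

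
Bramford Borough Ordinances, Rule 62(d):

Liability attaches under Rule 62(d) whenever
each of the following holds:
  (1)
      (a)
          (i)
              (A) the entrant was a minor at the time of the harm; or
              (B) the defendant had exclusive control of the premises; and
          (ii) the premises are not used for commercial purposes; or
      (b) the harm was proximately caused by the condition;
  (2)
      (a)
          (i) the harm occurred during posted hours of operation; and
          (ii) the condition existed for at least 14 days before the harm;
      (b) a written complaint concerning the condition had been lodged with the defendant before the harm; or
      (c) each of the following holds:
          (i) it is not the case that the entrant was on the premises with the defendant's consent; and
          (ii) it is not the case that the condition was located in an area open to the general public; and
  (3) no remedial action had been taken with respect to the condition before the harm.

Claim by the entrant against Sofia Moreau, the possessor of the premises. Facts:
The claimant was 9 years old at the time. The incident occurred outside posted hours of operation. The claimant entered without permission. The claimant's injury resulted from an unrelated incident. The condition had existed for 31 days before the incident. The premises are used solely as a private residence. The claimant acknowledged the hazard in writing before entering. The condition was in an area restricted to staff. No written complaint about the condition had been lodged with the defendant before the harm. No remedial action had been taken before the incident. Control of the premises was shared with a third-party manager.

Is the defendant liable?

(A) entrant a minor — holds.
(B) exclusive control — fails.
(i): T OR F → true.
(ii) not (commercial use) — satisfied.
So (a) is satisfied (T AND T).
(b) proximate cause — not satisfied.
So (1) is satisfied (T OR F).
(i) during posted hours — fails.
(ii) condition ≥14 days old — satisfied.
(a) = F AND T = false.
(b) complaint lodged — fails.
(i) not (consent to enter) — holds.
(ii) not (public area) — met.
(c) = T AND T = true.
(2) = F OR F OR T = true.
(3) no remedial action — satisfied.
Overall = T AND T AND T = true.

Yes — liable.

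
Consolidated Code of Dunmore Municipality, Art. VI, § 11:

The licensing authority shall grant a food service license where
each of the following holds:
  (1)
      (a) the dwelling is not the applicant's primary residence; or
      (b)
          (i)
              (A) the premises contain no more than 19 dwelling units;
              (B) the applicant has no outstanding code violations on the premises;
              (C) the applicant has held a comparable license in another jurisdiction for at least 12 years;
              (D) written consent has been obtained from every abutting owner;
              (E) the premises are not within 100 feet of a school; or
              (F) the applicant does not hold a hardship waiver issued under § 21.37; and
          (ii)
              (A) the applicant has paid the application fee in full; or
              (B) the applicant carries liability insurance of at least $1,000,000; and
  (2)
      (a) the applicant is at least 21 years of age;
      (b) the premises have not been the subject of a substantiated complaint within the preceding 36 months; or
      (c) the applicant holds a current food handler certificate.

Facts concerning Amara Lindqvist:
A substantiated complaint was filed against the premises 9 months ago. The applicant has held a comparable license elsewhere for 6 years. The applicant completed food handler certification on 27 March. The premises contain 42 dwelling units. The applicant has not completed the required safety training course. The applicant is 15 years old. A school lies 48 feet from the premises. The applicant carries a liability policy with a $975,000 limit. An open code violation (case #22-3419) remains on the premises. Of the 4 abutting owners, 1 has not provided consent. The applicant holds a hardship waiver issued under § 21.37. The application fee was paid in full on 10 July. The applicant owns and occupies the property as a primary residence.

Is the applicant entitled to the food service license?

(a) not (primary residence) — fails.
(A) ≤ 19 units — not satisfied.
(B) no code violations — fails.
(C) prior license ≥ 12 yr — fails.
(D) all abutters consent — not met.
(E) ≥100 ft from school — fails.
(F) not (hardship waiver) — fails.
(i): F OR F OR F OR F OR F OR F → false.
(A) fee paid — met.
(B) insurance ≥ $1,000,000 — fails.
(ii): T OR F → true.
So (b) is not satisfied (F AND T).
(1) = F OR F = false.
(a) age ≥ 21 — not met.
(b) no complaint in 36 mo. — fails.
(c) food handler cert. — satisfied.
So (2) is satisfied (F OR F OR T).
Overall: F AND T → false.

No — denied.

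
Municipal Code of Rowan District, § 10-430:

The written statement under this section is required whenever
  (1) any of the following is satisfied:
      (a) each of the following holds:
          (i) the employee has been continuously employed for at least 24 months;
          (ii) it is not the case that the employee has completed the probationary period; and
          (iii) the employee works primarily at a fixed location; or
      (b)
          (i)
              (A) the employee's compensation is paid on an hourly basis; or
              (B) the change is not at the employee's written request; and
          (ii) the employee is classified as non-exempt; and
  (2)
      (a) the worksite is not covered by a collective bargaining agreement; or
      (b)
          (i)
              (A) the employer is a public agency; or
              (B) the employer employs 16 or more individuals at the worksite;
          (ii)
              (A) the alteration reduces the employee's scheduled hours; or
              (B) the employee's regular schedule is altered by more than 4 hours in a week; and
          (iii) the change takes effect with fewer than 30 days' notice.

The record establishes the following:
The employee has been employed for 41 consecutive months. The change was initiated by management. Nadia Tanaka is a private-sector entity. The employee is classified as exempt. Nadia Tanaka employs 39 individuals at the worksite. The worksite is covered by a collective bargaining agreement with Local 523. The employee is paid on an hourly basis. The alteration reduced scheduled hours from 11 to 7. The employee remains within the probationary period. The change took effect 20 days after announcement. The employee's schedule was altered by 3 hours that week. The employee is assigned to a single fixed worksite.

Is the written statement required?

(i) tenure ≥ 24 mo. — satisfied.
(ii) not (past probation) — holds.
(iii) fixed location — satisfied.
(a) = T AND T AND T = true.
(A) hourly-paid — satisfied.
(B) not employee-requested — satisfied.
(i): T OR T → true.
(ii) non-exempt — not met.
(b): T AND F → false.
(1): T OR F → true.
(a) no CBA — not met.
(A) public agency — not met.
(B) ≥ 16 at site — met.
(i): F OR T → true.
(A) hours reduced — satisfied.
(B) schedule shift > 4h — not met.
(ii): T OR F → true.
(iii) < 30 days' notice — met.
So (b) is satisfied (T AND T AND T).
So (2) is satisfied (F OR T).
Overall = T AND T = true.

Yes — required.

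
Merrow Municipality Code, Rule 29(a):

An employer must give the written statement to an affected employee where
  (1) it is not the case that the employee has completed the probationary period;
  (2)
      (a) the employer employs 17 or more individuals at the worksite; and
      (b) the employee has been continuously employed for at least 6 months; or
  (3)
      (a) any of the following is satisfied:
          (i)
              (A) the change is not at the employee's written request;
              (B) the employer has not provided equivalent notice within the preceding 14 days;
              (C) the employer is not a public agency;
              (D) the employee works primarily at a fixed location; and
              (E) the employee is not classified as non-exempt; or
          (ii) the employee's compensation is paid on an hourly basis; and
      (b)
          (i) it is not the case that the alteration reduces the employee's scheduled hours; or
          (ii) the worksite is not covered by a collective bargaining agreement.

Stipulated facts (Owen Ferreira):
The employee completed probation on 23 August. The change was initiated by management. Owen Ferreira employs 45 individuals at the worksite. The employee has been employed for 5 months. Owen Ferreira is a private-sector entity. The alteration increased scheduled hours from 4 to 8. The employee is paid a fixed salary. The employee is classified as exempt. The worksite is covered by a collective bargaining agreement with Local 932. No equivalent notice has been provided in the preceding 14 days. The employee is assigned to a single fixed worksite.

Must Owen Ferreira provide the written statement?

(1) not (past probation) — fails.
(a) ≥ 17 at site — satisfied.
(b) tenure ≥ 6 mo. — not satisfied.
(2) = T AND F = false.
(A) not employee-requested — met.
(B) no recent notice — satisfied.
(C) not (public agency) — met.
(D) fixed location — holds.
(E) not (non-exempt) — satisfied.
(i): T AND T AND T AND T AND T → true.
(ii) hourly-paid — not satisfied.
(a) = T OR F = true.
(i) not (hours reduced) — met.
(ii) no CBA — not satisfied.
(b) = T OR F = true.
(3): T AND T → true.
Overall = F OR F OR T = true.

Yes — required.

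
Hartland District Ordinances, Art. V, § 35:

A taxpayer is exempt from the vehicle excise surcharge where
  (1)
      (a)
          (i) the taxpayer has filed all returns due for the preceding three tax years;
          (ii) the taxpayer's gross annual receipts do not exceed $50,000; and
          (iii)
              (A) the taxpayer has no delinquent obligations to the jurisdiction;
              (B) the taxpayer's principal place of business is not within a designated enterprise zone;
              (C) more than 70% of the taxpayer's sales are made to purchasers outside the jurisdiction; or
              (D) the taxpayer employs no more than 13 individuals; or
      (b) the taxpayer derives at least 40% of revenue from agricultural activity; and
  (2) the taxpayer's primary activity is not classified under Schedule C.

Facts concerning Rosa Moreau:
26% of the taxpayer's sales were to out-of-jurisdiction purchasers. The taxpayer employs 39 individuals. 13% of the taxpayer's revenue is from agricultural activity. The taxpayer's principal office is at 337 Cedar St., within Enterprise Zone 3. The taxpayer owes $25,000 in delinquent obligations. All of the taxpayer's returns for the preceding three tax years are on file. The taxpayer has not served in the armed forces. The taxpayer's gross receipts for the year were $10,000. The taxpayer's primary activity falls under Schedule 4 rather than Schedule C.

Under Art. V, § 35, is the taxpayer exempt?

No — not exempt.

(i) returns current — holds.
(ii) receipts ≤ $50,000 — satisfied.
(A) no delinquency — not met.
(B) not (in enterprise zone) — not satisfied.
(C) >70% out-of-jur. sales — not met.
(D) ≤ 13 employees — not met.
So (iii) is not satisfied (F OR F OR F OR F).
So (a) is not satisfied (T AND T AND F).
(b) ≥40% agricultural — not satisfied.
(1): F OR F → false.
(2) not (Schedule C activity) — met.
Overall: F AND T → false.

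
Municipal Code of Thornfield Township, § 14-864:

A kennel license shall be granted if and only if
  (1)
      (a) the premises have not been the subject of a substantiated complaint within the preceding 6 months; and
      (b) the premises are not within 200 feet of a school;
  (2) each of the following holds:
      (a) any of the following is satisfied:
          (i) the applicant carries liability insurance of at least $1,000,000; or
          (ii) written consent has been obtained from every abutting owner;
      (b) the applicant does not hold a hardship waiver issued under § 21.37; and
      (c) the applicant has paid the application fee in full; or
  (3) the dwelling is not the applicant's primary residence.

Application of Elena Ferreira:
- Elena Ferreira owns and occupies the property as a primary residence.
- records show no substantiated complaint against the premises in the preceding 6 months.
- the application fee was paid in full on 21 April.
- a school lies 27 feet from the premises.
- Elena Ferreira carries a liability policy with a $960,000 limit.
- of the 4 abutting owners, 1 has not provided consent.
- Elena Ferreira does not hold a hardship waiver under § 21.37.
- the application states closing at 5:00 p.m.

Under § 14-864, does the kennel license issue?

(a) no complaint in 6 mo. — satisfied.
(b) ≥200 ft from school — not met.
So (1) is not satisfied (T AND F).
(i) insurance ≥ $1,000,000 — not met.
(ii) all abutters consent — not satisfied.
So (a) is not satisfied (F OR F).
(b) not (hardship waiver) — met.
(c) fee paid — met.
(2): F AND T AND T → false.
(3) not (primary residence) — fails.
So Overall is not satisfied (F OR F OR F).

No — denied.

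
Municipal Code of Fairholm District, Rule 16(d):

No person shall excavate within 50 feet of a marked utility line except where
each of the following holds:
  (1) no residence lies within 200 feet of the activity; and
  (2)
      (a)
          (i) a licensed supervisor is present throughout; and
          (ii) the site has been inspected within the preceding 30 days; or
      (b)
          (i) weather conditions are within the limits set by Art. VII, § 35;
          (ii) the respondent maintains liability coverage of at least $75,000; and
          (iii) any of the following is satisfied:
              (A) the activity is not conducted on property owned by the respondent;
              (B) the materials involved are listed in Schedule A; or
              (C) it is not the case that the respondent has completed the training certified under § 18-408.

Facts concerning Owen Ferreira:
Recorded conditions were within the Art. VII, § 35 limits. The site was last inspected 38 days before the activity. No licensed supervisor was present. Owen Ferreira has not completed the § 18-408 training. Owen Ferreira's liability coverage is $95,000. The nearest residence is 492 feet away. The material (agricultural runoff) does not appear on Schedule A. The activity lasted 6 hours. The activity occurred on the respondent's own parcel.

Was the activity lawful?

Yes — lawful.

(1) no residence in 200 ft — holds.
(i) supervisor present — not met.
(ii) site inspected — not satisfied.
(a): F AND F → false.
(i) weather ok — met.
(ii) coverage ≥ $75,000 — holds.
(A) not (own property) — fails.
(B) Schedule A material — fails.
(C) not (training certified) — met.
(iii) = F OR F OR T = true.
(b): T AND T AND T → true.
(2): F OR T → true.
Overall: T AND T → true.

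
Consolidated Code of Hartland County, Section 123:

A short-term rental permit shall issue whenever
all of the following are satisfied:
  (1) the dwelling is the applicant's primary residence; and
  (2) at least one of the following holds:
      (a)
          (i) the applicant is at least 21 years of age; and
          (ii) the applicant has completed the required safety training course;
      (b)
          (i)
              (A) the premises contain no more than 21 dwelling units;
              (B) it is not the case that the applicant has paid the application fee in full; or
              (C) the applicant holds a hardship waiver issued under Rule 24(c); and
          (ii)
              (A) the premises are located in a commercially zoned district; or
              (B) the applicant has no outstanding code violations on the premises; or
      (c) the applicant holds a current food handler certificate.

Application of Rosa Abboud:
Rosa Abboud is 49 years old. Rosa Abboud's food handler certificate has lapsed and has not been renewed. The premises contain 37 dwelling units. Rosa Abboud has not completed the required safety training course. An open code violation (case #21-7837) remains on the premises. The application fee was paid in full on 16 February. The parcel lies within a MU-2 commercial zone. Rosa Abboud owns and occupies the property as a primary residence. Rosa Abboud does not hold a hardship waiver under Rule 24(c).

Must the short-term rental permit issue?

(1) primary residence — holds.
(i) age ≥ 21 — holds.
(ii) safety training — not met.
(a): T AND F → false.
(A) ≤ 21 units — not met.
(B) not (fee paid) — fails.
(C) hardship waiver — not met.
(i): F OR F OR F → false.
(A) commercially zoned — satisfied.
(B) no code violations — fails.
So (ii) is satisfied (T OR F).
(b) = F AND T = false.
(c) food handler cert. — not met.
(2) = F OR F OR F = false.
So Overall is not satisfied (T AND F).

No — denied.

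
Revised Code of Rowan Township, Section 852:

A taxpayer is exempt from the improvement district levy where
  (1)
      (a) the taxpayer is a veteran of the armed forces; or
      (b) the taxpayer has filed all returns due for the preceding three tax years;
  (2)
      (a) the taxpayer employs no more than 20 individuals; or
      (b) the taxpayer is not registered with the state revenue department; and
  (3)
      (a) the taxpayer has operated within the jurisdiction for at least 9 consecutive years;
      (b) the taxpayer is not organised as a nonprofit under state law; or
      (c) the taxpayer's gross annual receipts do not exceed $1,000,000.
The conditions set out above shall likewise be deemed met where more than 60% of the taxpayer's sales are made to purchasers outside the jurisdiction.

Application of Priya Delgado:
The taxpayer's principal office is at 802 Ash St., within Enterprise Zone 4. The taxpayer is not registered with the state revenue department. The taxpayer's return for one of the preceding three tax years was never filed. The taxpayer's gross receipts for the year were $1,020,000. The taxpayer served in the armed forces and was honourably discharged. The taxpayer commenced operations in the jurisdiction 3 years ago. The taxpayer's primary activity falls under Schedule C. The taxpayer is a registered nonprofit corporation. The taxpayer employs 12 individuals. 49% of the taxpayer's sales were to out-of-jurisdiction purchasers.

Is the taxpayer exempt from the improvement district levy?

(a) veteran — holds.
(b) returns current — not met.
So (1) is satisfied (T OR F).
(a) ≤ 20 employees — holds.
(b) not (state-registered) — satisfied.
So (2) is satisfied (T OR T).
(a) ≥ 9 yrs in jurisdiction — not met.
(b) not (nonprofit) — not met.
(c) receipts ≤ $1,000,000 — not satisfied.
(3) = F OR F OR F = false.
So Overall is not satisfied (T AND T AND F).
Exception (>60% out-of-jur. sales) — not satisfied.
Result: main false OR exception false → false.

No — not exempt.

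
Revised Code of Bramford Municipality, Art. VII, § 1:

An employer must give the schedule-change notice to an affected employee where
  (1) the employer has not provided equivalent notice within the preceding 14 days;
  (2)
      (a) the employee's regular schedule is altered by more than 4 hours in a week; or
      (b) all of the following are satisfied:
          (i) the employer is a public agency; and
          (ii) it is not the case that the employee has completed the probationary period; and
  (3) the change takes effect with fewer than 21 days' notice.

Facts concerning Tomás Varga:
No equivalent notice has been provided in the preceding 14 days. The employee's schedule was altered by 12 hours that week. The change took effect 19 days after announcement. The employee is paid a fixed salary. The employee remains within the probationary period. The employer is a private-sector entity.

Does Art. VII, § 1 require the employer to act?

Yes — required.

(1) no recent notice — holds.
(a) schedule shift > 4h — met.
(i) public agency — fails.
(ii) not (past probation) — satisfied.
(b) = F AND T = false.
(2): T OR F → true.
(3) < 21 days' notice — met.
Overall: T AND T AND T → true.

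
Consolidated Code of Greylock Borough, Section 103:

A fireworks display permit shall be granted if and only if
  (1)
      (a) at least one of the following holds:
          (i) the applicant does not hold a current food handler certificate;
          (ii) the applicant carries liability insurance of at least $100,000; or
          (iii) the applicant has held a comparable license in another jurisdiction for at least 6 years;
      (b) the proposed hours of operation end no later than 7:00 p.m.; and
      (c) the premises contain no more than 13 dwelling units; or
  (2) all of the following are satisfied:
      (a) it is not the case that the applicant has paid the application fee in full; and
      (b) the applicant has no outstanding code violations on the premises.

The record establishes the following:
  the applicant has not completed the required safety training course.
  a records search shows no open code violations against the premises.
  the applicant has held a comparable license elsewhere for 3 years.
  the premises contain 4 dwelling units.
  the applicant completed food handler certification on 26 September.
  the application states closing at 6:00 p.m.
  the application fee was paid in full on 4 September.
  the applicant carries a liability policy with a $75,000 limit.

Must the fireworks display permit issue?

No — denied.

(i) not (food handler cert.) — not satisfied.
(ii) insurance ≥ $100,000 — fails.
(iii) prior license ≥ 6 yr — not met.
So (a) is not satisfied (F OR F OR F).
(b) closes by 7 p.m. — holds.
(c) ≤ 13 units — met.
So (1) is not satisfied (F AND T AND T).
(a) not (fee paid) — not met.
(b) no code violations — met.
So (2) is not satisfied (F AND T).
Overall = F OR F = false.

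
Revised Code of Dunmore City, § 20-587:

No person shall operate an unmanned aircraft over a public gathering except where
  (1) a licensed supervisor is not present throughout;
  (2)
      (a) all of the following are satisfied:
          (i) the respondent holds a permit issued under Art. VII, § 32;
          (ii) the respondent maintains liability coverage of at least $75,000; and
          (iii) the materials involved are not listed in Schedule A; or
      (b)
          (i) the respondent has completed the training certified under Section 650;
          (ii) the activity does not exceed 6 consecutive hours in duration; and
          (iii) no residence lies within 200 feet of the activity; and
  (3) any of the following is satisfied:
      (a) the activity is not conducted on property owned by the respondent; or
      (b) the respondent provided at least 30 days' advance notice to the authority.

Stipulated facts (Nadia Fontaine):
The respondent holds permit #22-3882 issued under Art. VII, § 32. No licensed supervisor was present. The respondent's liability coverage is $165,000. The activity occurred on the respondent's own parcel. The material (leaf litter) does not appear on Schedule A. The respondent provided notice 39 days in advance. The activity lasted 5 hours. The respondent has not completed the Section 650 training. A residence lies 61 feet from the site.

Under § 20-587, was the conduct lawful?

Yes — lawful.

(1) not (supervisor present) — satisfied.
(i) holds permit — holds.
(ii) coverage ≥ $75,000 — holds.
(iii) not (Schedule A material) — met.
(a): T AND T AND T → true.
(i) training certified — fails.
(ii) ≤ 6 hrs duration — met.
(iii) no residence in 200 ft — not satisfied.
(b): F AND T AND F → false.
(2) = T OR F = true.
(a) not (own property) — not met.
(b) ≥30 days' notice — met.
(3): F OR T → true.
Overall = T AND T AND T = true.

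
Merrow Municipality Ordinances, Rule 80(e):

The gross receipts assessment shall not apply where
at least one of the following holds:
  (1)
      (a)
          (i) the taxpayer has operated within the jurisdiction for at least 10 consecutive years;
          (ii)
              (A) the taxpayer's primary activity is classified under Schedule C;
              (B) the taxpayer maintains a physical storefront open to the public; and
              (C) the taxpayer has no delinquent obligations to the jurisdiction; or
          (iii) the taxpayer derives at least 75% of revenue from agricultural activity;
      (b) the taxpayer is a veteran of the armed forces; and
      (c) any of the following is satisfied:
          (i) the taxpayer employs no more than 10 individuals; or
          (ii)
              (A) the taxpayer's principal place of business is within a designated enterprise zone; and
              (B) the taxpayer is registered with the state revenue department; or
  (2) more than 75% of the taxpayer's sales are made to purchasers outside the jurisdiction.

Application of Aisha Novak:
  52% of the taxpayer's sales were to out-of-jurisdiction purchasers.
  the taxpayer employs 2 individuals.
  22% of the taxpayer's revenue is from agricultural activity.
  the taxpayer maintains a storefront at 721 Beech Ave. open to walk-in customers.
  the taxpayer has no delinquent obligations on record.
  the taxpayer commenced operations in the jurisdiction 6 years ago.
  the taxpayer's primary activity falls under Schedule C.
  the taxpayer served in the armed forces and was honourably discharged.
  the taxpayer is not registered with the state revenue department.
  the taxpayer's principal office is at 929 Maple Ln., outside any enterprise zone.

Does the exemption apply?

(i) ≥ 10 yrs in jurisdiction — fails.
(A) Schedule C activity — met.
(B) has storefront — holds.
(C) no delinquency — holds.
(ii) = T AND T AND T = true.
(iii) ≥75% agricultural — fails.
(a) = F OR T OR F = true.
(b) veteran — holds.
(i) ≤ 10 employees — met.
(A) in enterprise zone — fails.
(B) state-registered — fails.
(ii) = F AND F = false.
So (c) is satisfied (T OR F).
So (1) is satisfied (T AND T AND T).
(2) >75% out-of-jur. sales — not satisfied.
Overall = T OR F = true.

Yes — exempt.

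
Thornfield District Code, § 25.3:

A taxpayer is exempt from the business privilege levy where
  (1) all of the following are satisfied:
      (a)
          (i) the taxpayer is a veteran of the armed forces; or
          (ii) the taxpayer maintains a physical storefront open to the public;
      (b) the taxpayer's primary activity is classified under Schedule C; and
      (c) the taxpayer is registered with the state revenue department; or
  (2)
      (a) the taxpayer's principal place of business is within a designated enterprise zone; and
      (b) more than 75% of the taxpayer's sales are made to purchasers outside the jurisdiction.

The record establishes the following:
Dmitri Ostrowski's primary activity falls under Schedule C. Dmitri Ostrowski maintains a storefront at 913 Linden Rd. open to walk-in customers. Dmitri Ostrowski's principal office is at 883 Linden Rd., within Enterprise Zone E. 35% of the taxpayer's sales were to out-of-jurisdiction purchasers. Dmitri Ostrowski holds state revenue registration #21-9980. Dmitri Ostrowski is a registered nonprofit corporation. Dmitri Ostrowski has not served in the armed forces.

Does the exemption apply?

(i) veteran — not satisfied.
(ii) has storefront — met.
So (a) is satisfied (F OR T).
(b) Schedule C activity — holds.
(c) state-registered — met.
(1): T AND T AND T → true.
(a) in enterprise zone — satisfied.
(b) >75% out-of-jur. sales — not met.
(2): T AND F → false.
So Overall is satisfied (T OR F).

Yes — exempt.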